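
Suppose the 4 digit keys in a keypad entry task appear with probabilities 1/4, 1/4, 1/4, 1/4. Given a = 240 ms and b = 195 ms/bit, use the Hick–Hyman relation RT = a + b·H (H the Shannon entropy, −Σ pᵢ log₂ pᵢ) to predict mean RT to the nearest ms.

Each term −pᵢ log₂ pᵢ: 0.25·2 + 0.25·2 + 0.25·2 + 0.25·2; summed, H = 2.000 bits.
Mean RT = a + bH = 240 + 195·2.000 = 630.00 ms.

630 ms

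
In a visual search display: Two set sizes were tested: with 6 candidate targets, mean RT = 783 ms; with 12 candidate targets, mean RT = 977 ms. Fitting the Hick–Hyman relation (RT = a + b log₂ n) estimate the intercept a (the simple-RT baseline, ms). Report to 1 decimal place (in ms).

281.5 ms

Slope: b = (977 − 783) / (log₂ 12 − log₂ 6) = 194/1.0000 = 194.000 ms/bit.
a = RT₁ − b·log₂ n₁ = 783 − 194.000 × 2.5850 = 281.517 ms.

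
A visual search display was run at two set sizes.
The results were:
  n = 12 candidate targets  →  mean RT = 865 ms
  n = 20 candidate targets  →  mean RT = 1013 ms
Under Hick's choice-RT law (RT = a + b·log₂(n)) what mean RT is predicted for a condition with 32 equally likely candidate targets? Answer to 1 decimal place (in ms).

1149.2 ms

Fit slope and intercept:
  b = (1013 − 865) / (log₂ 20 − log₂ 12) = 148 / (4.3219 − 3.5850) = 200.823 ms/bit
  a = 865 − 200.823 × 3.5850 = 145.055 ms
Then RT(32) = 145.055 + 200.823 × log₂ 32 = 145.055 + 200.823 × 5 ≈ 1149.173 ms.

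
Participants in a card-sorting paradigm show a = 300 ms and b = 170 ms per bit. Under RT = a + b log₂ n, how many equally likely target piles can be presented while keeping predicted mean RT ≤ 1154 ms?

32

170·log₂ n ≤ 1154 − 300 = 854, giving log₂ n ≤ 5.0235 and n ≤ 32.526. The largest whole number is 32.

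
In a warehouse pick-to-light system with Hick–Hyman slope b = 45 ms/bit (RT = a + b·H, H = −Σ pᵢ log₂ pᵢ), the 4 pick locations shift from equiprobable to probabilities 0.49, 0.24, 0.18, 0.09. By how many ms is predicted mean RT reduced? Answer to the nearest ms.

11 ms

The RT saving is b·ΔH. Equiprobable H₀ = log₂(4) = 2.0000 bits; with the given probabilities H = 1.7564 bits.
b·(H₀ − H) = 45 × (2.0000 − 1.7564) = 10.96 ms.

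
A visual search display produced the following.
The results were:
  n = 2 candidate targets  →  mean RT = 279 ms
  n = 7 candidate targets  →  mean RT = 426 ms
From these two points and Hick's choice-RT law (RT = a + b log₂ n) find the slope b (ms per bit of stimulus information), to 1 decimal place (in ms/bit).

81.3 ms/bit

Slope: b = (426 − 279) / (log₂ 7 − log₂ 2) = 147/1.8074 = 81.334 ms/bit.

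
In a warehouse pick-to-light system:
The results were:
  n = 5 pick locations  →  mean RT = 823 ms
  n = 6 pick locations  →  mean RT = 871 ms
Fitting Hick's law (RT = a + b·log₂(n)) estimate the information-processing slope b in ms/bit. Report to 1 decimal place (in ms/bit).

The slope on a log₂ axis is (871 − 823) / (2.5850 − 2.3219) = 182.486 ms/bit.

182.5 ms/bit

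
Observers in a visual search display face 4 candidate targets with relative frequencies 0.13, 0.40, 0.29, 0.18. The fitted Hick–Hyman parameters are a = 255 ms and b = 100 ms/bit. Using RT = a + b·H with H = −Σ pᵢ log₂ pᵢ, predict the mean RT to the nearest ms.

442 ms

H = 0.13·log₂(1/0.13) + 0.40·log₂(1/0.40) + 0.29·log₂(1/0.29) + 0.18·log₂(1/0.18) = 1.8746 bits.
RT = 255 + 100 × 1.8746 = 442.46 ms.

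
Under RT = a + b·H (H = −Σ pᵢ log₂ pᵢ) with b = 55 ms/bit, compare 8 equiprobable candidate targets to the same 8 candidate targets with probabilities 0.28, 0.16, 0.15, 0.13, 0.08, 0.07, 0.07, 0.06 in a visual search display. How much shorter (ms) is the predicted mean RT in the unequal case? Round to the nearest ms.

The RT saving is b·ΔH. Equiprobable H₀ = log₂(8) = 3.0000 bits; with the given probabilities H = 2.8026 bits.
b·(H₀ − H) = 55 × (3.0000 − 2.8026) = 10.86 ms.

11 ms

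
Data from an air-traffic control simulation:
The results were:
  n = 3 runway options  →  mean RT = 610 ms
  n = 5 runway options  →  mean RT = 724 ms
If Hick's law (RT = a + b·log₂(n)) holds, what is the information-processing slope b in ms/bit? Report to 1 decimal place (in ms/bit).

The slope on a log₂ axis is (724 − 610) / (2.3219 − 1.5850) = 154.688 ms/bit.

154.7 ms/bit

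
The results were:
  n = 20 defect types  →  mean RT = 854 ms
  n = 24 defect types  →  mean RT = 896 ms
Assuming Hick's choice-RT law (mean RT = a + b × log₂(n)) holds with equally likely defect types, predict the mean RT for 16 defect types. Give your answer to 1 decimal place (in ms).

RT is linear in log₂ n, so two points fix the line:
  b = (896 − 854) / (log₂ 24 − log₂ 20) = 42 / (4.5850 − 4.3219) = 159.675 ms/bit
  a = 854 − 159.675 × 4.3219 = 163.896 ms
Then RT(16) = 163.896 + 159.675 × log₂ 16 = 163.896 + 159.675 × 4 ≈ 802.596 ms.

802.6 ms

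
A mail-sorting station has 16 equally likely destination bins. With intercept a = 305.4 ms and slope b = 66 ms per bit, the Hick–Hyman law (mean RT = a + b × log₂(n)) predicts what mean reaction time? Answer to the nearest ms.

569 ms

log₂(16) = 4 bits, so RT = 305.4 + 66 × 4 ≈ 569.400 ms.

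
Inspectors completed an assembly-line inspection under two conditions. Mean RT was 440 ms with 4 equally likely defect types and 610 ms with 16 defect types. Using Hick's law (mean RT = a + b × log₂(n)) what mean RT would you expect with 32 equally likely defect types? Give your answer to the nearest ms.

695 ms

With log₂ n on the abscissa the relation is linear; from the two conditions:
  b = (610 − 440) / (log₂ 16 − log₂ 4) = 170 / (4 − 2) = 85 ms/bit
  a = 440 − 85 × 2 = 270 ms
Then RT(32) = 270 + 85 × log₂ 32 = 270 + 85 × 5 ≈ 695.000 ms.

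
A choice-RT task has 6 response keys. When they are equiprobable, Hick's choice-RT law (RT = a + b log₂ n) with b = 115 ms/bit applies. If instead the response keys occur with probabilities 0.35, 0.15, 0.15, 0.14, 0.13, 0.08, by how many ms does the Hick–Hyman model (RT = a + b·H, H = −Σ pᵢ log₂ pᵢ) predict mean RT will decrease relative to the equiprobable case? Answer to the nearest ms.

Equiprobable entropy H₀ = log₂ 6 = 2.5850 bits.
Skewed entropy H = −Σ pᵢ log₂ pᵢ = 2.4225 bits.
ΔRT = b·(H₀ − H) = 115 × 0.1625 = 18.69 ms.

19 ms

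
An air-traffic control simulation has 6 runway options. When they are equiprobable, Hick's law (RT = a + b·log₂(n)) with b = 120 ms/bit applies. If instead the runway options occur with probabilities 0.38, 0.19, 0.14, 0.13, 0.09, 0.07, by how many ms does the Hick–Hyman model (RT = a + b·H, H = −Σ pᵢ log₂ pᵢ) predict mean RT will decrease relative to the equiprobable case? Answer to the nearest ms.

Equiprobable entropy H₀ = log₂ 6 = 2.5850 bits.
Skewed entropy H = −Σ pᵢ log₂ pᵢ = 2.3466 bits.
ΔRT = b·(H₀ − H) = 120 × 0.2383 = 28.60 ms.

29 ms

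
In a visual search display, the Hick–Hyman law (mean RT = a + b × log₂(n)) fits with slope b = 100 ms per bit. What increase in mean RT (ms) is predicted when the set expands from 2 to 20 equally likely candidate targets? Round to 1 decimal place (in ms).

ΔRT = (a + b log₂ n₂) − (a + b log₂ n₁) = b·(log₂ n₂ − log₂ n₁).
log₂(20) − log₂(2) = 4.3219 − 1 = 3.3219.
ΔRT = 100 × 3.3219 = 332.193 ms.

332.2 ms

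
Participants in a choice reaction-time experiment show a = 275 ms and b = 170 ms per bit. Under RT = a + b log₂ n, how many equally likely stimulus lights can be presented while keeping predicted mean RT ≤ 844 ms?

170·log₂ n ≤ 844 − 275 = 569, giving log₂ n ≤ 3.3471 and n ≤ 10.176. The largest whole number is 10.

10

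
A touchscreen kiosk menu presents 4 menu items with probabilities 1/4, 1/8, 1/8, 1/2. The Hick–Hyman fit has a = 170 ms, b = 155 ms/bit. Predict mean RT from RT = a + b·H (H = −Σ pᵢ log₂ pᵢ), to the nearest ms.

H = −Σ pᵢ log₂ pᵢ = 0.25·2 + 0.125·3 + 0.125·3 + 0.5·1 = 1.750 bits.
RT = 170 + 155 × 1.750 = 441.25 ms.

441 ms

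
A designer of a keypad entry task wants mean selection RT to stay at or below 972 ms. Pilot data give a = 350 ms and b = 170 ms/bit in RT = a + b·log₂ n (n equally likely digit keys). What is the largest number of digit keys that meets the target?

Set 350 + 170·log₂ n ≤ 972 → log₂ n ≤ (972 − 350)/170 = 3.6588.
So n ≤ 2^3.6588 = 12.630; the largest integer n is 12.

12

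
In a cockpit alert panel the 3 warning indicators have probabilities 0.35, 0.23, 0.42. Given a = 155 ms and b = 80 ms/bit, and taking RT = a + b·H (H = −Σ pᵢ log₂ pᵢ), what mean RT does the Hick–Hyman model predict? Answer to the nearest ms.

278 ms

Entropy contributions −pᵢ log₂ pᵢ: 0.5301, 0.4877, 0.5256; sum H = 1.5434 bits.
RT = a + bH = 155 + 80·1.5434 = 278.47 ms.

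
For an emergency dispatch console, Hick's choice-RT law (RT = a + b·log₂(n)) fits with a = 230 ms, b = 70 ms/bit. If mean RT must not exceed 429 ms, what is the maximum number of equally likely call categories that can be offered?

7

70·log₂ n ≤ 429 − 230 = 199, giving log₂ n ≤ 2.8429 and n ≤ 7.174. The largest whole number is 7.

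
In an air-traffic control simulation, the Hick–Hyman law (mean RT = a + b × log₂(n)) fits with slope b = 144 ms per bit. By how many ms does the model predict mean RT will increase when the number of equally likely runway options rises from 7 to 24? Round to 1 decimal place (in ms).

256.0 ms

The intercept a cancels: ΔRT = b·(log₂ n₂ − log₂ n₁) = b·log₂(n₂/n₁).
log₂(24) − log₂(7) = 4.5850 − 2.8074 = 1.7776.
ΔRT = 144 × 1.7776 = 255.975 ms.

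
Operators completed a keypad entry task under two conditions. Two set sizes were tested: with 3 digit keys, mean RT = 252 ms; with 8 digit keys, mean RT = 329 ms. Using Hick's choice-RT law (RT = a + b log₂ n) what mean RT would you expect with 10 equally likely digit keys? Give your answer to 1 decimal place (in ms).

346.5 ms

Solve the two-equation system in a and b:
  b = (329 − 252) / (log₂ 8 − log₂ 3) = 77 / (3 − 1.5850) = 54.416 ms/bit
  a = 252 − 54.416 × 1.5850 = 165.753 ms
Then RT(10) = 165.753 + 54.416 × log₂ 10 = 165.753 + 54.416 × 3.3219 ≈ 346.518 ms.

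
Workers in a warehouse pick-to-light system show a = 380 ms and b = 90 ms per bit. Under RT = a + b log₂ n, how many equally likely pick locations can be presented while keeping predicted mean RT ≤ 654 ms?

8

Set 380 + 90·log₂ n ≤ 654 → log₂ n ≤ (654 − 380)/90 = 3.0444.
So n ≤ 2^3.0444 = 8.250; the largest integer n is 8.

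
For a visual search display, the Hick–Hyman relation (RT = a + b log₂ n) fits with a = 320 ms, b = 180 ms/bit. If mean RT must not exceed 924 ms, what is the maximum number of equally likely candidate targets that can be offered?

180·log₂ n ≤ 924 − 320 = 604, giving log₂ n ≤ 3.3556 and n ≤ 10.236. The largest whole number is 10.

10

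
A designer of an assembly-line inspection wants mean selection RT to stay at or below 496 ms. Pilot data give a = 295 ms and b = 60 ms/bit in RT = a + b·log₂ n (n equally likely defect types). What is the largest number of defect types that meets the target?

Set 295 + 60·log₂ n ≤ 496 → log₂ n ≤ (496 − 295)/60 = 3.3500.
So n ≤ 2^3.3500 = 10.196; the largest integer n is 10.

10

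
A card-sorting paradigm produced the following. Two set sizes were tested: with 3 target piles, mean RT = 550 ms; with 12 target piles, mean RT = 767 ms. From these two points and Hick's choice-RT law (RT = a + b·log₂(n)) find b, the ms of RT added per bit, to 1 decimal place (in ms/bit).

108.5 ms/bit

The slope on a log₂ axis is (767 − 550) / (3.5850 − 1.5850) = 108.500 ms/bit.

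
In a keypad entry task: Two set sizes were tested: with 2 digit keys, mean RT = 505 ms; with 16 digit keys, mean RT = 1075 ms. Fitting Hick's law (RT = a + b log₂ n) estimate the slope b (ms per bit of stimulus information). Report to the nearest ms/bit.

190 ms/bit

b = (RT₂ − RT₁)/(log₂ n₂ − log₂ n₁) = (1075 − 505)/(4 − 1) = 190 ms/bit.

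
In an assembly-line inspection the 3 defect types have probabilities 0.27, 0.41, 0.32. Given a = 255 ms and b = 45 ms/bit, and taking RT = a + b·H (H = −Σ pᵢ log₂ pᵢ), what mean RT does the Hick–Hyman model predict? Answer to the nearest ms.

325 ms

Entropy contributions −pᵢ log₂ pᵢ: 0.5100, 0.5274, 0.5260; sum H = 1.5634 bits.
RT = a + bH = 255 + 45·1.5634 = 325.35 ms.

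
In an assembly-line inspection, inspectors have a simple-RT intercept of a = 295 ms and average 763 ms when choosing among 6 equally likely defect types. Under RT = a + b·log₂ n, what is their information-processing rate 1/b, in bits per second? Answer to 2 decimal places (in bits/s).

b = (763 − 295)/log₂ 6 = 468/2.5850 = 181.047 ms per bit = 0.18105 s/bit; the reciprocal is 5.523 bits/s.

5.52 bits/s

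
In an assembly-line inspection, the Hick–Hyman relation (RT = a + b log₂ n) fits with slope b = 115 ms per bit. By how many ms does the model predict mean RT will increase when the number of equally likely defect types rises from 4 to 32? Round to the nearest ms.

345 ms

Only the slope matters, since a is common to both: ΔRT = b·log₂(n₂/n₁).
log₂(32) − log₂(4) = log₂(32/4) = log₂(8) = 3.
ΔRT = 115 × 3.0000 = 345.000 ms.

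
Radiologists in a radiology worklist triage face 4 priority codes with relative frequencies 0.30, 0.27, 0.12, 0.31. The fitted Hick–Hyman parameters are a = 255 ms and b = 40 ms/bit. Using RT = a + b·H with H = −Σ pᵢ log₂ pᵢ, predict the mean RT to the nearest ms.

332 ms

H = 0.30·log₂(1/0.30) + 0.27·log₂(1/0.27) + 0.12·log₂(1/0.12) + 0.31·log₂(1/0.31) = 1.9220 bits.
RT = 255 + 40 × 1.9220 = 331.88 ms.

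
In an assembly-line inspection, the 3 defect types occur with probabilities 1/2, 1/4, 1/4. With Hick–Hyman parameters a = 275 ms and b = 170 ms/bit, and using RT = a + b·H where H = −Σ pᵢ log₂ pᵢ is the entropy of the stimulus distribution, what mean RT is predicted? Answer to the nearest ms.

Each term −pᵢ log₂ pᵢ: 0.5·1 + 0.25·2 + 0.25·2; summed, H = 1.500 bits.
Mean RT = a + bH = 275 + 170·1.500 = 530.00 ms.

530 ms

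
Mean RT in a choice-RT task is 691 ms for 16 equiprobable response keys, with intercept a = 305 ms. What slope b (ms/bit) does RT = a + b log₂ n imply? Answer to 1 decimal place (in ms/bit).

log₂(16) = 4 bits.
b = (RT − a)/log₂ n = (691 − 305) / 4 = 96.500 ms/bit.

96.5 ms/bit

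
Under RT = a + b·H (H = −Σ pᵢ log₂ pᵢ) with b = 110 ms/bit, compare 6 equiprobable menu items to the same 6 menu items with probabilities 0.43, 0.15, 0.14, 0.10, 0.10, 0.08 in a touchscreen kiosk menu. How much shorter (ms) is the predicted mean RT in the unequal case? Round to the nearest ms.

Equiprobable entropy H₀ = log₂ 6 = 2.5850 bits.
Skewed entropy H = −Σ pᵢ log₂ pᵢ = 2.2871 bits.
ΔRT = b·(H₀ − H) = 110 × 0.2978 = 32.76 ms.

33 ms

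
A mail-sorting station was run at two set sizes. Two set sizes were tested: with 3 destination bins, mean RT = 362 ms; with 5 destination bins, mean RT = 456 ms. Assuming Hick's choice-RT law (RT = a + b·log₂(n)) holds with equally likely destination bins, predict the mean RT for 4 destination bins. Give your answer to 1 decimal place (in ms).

414.9 ms

With log₂ n on the abscissa the relation is linear; from the two conditions:
  b = (456 − 362) / (log₂ 5 − log₂ 3) = 94 / (2.3219 − 1.5850) = 127.550 ms/bit
  a = 362 − 127.550 × 1.5850 = 159.838 ms
Then RT(4) = 159.838 + 127.550 × log₂ 4 = 159.838 + 127.550 × 2 ≈ 414.938 ms.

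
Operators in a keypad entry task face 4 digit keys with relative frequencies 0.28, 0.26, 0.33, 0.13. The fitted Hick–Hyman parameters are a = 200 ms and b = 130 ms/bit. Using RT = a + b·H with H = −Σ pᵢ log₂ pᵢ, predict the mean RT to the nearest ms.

H = 0.28·log₂(1/0.28) + 0.26·log₂(1/0.26) + 0.33·log₂(1/0.33) + 0.13·log₂(1/0.13) = 1.9300 bits.
RT = 200 + 130 × 1.9300 = 450.90 ms.

451 ms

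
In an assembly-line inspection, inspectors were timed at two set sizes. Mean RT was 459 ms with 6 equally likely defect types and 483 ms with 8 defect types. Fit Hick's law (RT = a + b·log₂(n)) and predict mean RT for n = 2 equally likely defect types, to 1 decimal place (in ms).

367.3 ms

With log₂ n on the abscissa the relation is linear; from the two conditions:
  b = (483 − 459) / (log₂ 8 − log₂ 6) = 24 / (3 − 2.5850) = 57.826 ms/bit
  a = 459 − 57.826 × 2.5850 = 309.522 ms
Then RT(2) = 309.522 + 57.826 × log₂ 2 = 309.522 + 57.826 × 1 ≈ 367.348 ms.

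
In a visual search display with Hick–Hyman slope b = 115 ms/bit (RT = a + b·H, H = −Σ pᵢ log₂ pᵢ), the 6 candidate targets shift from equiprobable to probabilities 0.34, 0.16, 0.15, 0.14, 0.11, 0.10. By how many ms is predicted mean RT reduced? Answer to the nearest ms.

Equiprobable entropy H₀ = log₂ 6 = 2.5850 bits.
Skewed entropy H = −Σ pᵢ log₂ pᵢ = 2.4423 bits.
ΔRT = b·(H₀ − H) = 115 × 0.1426 = 16.40 ms.

16 ms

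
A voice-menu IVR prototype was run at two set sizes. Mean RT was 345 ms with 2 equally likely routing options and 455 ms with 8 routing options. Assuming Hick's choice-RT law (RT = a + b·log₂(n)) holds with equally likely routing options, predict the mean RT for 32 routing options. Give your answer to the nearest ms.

565 ms

RT is linear in log₂ n, so two points fix the line:
  b = (455 − 345) / (log₂ 8 − log₂ 2) = 110 / (3 − 1) = 55 ms/bit
  a = 345 − 55 × 1 = 290 ms
Then RT(32) = 290 + 55 × log₂ 32 = 290 + 55 × 5 ≈ 565.000 ms.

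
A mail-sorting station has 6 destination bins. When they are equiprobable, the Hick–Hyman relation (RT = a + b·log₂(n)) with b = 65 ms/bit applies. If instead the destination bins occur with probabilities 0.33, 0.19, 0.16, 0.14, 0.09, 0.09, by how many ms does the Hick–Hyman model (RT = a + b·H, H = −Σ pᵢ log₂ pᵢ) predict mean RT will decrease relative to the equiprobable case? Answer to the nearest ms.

10 ms

Equiprobable entropy H₀ = log₂ 6 = 2.5850 bits.
Skewed entropy H = −Σ pᵢ log₂ pᵢ = 2.4285 bits.
ΔRT = b·(H₀ − H) = 65 × 0.1565 = 10.17 ms.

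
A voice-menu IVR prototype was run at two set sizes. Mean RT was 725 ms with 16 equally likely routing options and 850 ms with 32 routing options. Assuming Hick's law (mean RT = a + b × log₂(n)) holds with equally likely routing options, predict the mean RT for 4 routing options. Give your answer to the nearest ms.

475 ms

With log₂ n on the abscissa the relation is linear; from the two conditions:
  b = (850 − 725) / (log₂ 32 − log₂ 16) = 125 / (5 − 4) = 125 ms/bit
  a = 725 − 125 × 4 = 225 ms
Then RT(4) = 225 + 125 × log₂ 4 = 225 + 125 × 2 ≈ 475.000 ms.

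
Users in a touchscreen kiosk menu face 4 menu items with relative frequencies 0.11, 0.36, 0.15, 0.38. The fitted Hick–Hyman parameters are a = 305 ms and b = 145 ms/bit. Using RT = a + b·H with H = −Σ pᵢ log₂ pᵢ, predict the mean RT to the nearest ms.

H = 0.11·log₂(1/0.11) + 0.36·log₂(1/0.36) + 0.15·log₂(1/0.15) + 0.38·log₂(1/0.38) = 1.8219 bits.
RT = 305 + 145 × 1.8219 = 569.18 ms.

569 ms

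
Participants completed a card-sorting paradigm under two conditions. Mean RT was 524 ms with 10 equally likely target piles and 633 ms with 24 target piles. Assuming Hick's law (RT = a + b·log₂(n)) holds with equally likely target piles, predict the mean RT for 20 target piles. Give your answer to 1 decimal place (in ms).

RT is linear in log₂ n, so two points fix the line:
  b = (633 − 524) / (log₂ 24 − log₂ 10) = 109 / (4.5850 − 3.3219) = 86.300 ms/bit
  a = 524 − 86.300 × 3.3219 = 237.317 ms
Then RT(20) = 237.317 + 86.300 × log₂ 20 = 237.317 + 86.300 × 4.3219 ≈ 610.300 ms.

610.3 ms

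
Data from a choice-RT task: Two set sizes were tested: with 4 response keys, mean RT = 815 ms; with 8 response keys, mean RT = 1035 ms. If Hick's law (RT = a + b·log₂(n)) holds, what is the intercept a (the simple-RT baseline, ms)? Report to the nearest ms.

375 ms

b = (RT₂ − RT₁)/(log₂ n₂ − log₂ n₁) = (1035 − 815)/(3 − 2) = 220 ms/bit.
Intercept: a = 815 − 220·log₂(4) = 375.000 ms.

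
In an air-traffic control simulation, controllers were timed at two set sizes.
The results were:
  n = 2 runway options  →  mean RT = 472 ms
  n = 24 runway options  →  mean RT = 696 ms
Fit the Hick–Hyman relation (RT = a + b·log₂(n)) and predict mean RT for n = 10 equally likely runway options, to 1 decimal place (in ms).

617.1 ms

RT is linear in log₂ n, so two points fix the line:
  b = (696 − 472) / (log₂ 24 − log₂ 2) = 224 / (4.5850 − 1) = 62.483 ms/bit
  a = 472 − 62.483 × 1 = 409.517 ms
Then RT(10) = 409.517 + 62.483 × log₂ 10 = 409.517 + 62.483 × 3.3219 ≈ 617.082 ms.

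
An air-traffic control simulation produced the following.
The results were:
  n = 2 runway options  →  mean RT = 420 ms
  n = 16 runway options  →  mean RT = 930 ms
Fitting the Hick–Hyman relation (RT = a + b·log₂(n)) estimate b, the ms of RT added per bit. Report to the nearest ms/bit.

The slope on a log₂ axis is (930 − 420) / (4 − 1) = 170 ms/bit.

170 ms/bit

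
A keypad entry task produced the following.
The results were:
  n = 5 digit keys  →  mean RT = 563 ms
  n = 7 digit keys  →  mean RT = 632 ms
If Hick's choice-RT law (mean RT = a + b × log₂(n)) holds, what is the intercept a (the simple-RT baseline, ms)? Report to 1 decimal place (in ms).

233.0 ms

b = (RT₂ − RT₁)/(log₂ n₂ − log₂ n₁) = (632 − 563)/(2.8074 − 2.3219) = 142.143 ms/bit.
Intercept: a = 563 − 142.143·log₂(5) = 232.954 ms.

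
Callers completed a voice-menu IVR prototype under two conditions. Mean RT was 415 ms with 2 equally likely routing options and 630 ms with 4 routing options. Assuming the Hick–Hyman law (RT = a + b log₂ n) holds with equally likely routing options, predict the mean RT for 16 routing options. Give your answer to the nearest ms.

1060 ms

With log₂ n on the abscissa the relation is linear; from the two conditions:
  b = (630 − 415) / (log₂ 4 − log₂ 2) = 215 / (2 − 1) = 215 ms/bit
  a = 415 − 215 × 1 = 200 ms
Then RT(16) = 200 + 215 × log₂ 16 = 200 + 215 × 4 ≈ 1060.000 ms.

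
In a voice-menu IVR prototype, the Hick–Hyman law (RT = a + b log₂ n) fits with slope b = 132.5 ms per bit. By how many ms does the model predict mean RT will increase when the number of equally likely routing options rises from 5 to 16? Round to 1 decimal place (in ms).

Only the slope matters, since a is common to both: ΔRT = b·log₂(n₂/n₁).
log₂(16) − log₂(5) = 4 − 2.3219 = 1.6781.
ΔRT = 132.5 × 1.6781 = 222.345 ms.

222.3 ms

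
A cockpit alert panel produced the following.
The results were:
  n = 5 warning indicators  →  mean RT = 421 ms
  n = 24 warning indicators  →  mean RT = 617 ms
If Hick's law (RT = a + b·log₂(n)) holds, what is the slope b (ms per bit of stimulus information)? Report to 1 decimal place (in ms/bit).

86.6 ms/bit

The slope on a log₂ axis is (617 − 421) / (4.5850 − 2.3219) = 86.609 ms/bit.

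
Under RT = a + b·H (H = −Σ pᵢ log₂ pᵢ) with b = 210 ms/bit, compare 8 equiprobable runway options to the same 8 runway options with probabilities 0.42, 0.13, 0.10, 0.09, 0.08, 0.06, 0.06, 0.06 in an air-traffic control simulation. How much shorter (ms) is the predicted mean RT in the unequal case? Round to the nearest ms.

89 ms

The RT saving is b·ΔH. Equiprobable H₀ = log₂(8) = 3.0000 bits; with the given probabilities H = 2.5752 bits.
b·(H₀ − H) = 210 × (3.0000 − 2.5752) = 89.20 ms.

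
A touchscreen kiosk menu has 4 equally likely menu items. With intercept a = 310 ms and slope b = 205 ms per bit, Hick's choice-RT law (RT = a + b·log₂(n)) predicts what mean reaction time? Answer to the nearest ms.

log₂(4) = 2 bits, so RT = 310 + 205 × 2 ≈ 720.000 ms.

720 ms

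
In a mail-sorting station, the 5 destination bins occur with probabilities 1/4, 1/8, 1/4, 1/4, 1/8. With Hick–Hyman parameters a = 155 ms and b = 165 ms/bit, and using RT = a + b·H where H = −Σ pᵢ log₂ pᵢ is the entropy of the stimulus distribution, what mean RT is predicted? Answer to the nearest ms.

526 ms

Each term −pᵢ log₂ pᵢ: 0.25·2 + 0.125·3 + 0.25·2 + 0.25·2 + 0.125·3; summed, H = 2.250 bits.
Mean RT = a + bH = 155 + 165·2.250 = 526.25 ms.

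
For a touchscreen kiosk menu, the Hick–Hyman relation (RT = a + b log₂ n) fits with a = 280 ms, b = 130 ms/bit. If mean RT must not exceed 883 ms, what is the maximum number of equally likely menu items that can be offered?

Set 280 + 130·log₂ n ≤ 883 → log₂ n ≤ (883 − 280)/130 = 4.6385.
So n ≤ 2^4.6385 = 24.907; the largest integer n is 24.

24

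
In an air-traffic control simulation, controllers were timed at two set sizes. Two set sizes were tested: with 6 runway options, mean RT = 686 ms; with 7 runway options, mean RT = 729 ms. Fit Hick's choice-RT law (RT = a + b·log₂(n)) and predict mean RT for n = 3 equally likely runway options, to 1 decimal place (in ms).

492.6 ms

Solve the two-equation system in a and b:
  b = (729 − 686) / (log₂ 7 − log₂ 6) = 43 / (2.8074 − 2.5850) = 193.352 ms/bit
  a = 686 − 193.352 × 2.5850 = 186.193 ms
Then RT(3) = 186.193 + 193.352 × log₂ 3 = 186.193 + 193.352 × 1.5850 ≈ 492.648 ms.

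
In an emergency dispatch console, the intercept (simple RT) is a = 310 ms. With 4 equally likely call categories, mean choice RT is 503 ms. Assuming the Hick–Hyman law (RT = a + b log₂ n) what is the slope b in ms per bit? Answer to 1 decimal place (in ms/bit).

log₂(4) = 2 bits.
b = (RT − a)/log₂ n = (503 − 310) / 2 = 96.500 ms/bit.

96.5 ms/bit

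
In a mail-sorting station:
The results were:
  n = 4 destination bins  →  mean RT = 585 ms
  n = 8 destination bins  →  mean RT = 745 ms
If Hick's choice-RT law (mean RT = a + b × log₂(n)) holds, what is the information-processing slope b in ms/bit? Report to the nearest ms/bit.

160 ms/bit

The slope on a log₂ axis is (745 − 585) / (3 − 2) = 160 ms/bit.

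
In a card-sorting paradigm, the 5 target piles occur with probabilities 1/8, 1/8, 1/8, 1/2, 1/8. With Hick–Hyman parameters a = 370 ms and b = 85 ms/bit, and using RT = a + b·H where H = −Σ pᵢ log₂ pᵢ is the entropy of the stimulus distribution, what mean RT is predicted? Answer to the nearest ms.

540 ms

H = −Σ pᵢ log₂ pᵢ = 0.125·3 + 0.125·3 + 0.125·3 + 0.5·1 + 0.125·3 = 2.000 bits.
RT = 370 + 85 × 2.000 = 540.00 ms.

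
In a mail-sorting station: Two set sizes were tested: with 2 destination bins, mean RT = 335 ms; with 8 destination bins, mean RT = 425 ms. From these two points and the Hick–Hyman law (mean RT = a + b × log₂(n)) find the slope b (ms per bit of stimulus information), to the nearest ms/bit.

45 ms/bit

b = (RT₂ − RT₁)/(log₂ n₂ − log₂ n₁) = (425 − 335)/(3 − 1) = 45 ms/bit.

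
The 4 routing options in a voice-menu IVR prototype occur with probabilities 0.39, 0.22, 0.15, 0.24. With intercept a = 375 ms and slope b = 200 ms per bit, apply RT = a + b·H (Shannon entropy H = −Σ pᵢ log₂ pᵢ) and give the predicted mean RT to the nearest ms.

H = 0.39·log₂(1/0.39) + 0.22·log₂(1/0.22) + 0.15·log₂(1/0.15) + 0.24·log₂(1/0.24) = 1.9150 bits.
RT = 375 + 200 × 1.9150 = 758.01 ms.

758 ms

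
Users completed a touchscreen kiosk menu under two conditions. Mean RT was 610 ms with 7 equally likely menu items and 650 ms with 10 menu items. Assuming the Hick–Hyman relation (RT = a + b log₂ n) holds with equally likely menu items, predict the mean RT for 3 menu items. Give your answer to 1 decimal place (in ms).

515.0 ms

With log₂ n on the abscissa the relation is linear; from the two conditions:
  b = (650 − 610) / (log₂ 10 − log₂ 7) = 40 / (3.3219 − 2.8074) = 77.734 ms/bit
  a = 610 − 77.734 × 2.8074 = 391.772 ms
Then RT(3) = 391.772 + 77.734 × log₂ 3 = 391.772 + 77.734 × 1.5850 ≈ 514.978 ms.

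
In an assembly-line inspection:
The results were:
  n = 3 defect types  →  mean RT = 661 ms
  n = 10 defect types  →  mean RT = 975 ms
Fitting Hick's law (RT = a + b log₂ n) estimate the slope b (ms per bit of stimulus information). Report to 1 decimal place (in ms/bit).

180.8 ms/bit

Slope: b = (975 − 661) / (log₂ 10 − log₂ 3) = 314/1.7370 = 180.775 ms/bit.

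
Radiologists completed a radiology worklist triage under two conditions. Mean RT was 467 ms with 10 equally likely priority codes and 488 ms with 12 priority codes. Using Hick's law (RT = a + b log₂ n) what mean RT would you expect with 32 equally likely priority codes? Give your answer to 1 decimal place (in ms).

Fit slope and intercept:
  b = (488 − 467) / (log₂ 12 − log₂ 10) = 21 / (3.5850 − 3.3219) = 79.837 ms/bit
  a = 467 − 79.837 × 3.3219 = 201.786 ms
Then RT(32) = 201.786 + 79.837 × log₂ 32 = 201.786 + 79.837 × 5 ≈ 600.973 ms.

601.0 ms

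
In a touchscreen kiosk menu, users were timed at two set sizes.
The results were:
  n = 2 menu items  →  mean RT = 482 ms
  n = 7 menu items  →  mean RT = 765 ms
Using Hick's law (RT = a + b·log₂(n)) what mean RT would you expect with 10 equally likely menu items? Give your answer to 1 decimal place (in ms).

RT is linear in log₂ n, so two points fix the line:
  b = (765 − 482) / (log₂ 7 − log₂ 2) = 283 / (2.8074 − 1) = 156.582 ms/bit
  a = 482 − 156.582 × 1 = 325.418 ms
Then RT(10) = 325.418 + 156.582 × log₂ 10 = 325.418 + 156.582 × 3.3219 ≈ 845.573 ms.

845.6 ms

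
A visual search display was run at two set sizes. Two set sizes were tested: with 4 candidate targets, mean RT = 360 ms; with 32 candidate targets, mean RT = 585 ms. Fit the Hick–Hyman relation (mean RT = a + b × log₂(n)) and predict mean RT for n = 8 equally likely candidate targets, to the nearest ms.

435 ms

With log₂ n on the abscissa the relation is linear; from the two conditions:
  b = (585 − 360) / (log₂ 32 − log₂ 4) = 225 / (5 − 2) = 75 ms/bit
  a = 360 − 75 × 2 = 210 ms
Then RT(8) = 210 + 75 × log₂ 8 = 210 + 75 × 3 ≈ 435.000 ms.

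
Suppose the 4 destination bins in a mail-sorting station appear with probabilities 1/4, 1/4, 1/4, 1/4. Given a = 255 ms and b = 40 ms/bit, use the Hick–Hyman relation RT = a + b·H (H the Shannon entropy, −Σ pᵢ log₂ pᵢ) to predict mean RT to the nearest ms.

335 ms

H = −Σ pᵢ log₂ pᵢ = 0.25·2 + 0.25·2 + 0.25·2 + 0.25·2 = 2.000 bits.
RT = 255 + 40 × 2.000 = 335.00 ms.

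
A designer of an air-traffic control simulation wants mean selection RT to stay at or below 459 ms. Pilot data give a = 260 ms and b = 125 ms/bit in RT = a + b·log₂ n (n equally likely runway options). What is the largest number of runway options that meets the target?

125·log₂ n ≤ 459 − 260 = 199, giving log₂ n ≤ 1.5920 and n ≤ 3.015. The largest whole number is 3.

3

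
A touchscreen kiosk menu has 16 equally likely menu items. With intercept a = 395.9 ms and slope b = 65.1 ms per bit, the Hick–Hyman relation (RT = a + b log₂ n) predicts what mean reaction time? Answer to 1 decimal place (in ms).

656.3 ms

log₂(16) = 4 bits, so RT = 395.9 + 65.1 × 4 ≈ 656.300 ms.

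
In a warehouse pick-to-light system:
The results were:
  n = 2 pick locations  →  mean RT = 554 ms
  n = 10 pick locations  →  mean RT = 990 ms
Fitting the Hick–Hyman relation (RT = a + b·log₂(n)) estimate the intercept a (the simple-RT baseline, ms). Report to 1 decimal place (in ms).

366.2 ms

b = (RT₂ − RT₁)/(log₂ n₂ − log₂ n₁) = (990 − 554)/(3.3219 − 1) = 187.775 ms/bit.
Intercept: a = 554 − 187.775·log₂(2) = 366.225 ms.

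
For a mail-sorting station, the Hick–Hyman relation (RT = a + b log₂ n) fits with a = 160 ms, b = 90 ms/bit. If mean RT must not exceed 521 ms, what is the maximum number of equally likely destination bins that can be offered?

16

Information budget: (521 − 160)/90 = 4.0111 bits, so n ≤ 2^4.0111 = 16.124 → at most 16.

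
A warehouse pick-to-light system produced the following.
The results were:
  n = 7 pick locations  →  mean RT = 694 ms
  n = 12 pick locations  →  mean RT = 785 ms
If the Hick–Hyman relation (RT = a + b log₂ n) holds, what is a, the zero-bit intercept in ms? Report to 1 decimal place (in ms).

Slope: b = (785 − 694) / (log₂ 12 − log₂ 7) = 91/0.7776 = 117.026 ms/bit.
Intercept: a = 694 − 117.026·log₂(7) = 365.468 ms.

365.5 ms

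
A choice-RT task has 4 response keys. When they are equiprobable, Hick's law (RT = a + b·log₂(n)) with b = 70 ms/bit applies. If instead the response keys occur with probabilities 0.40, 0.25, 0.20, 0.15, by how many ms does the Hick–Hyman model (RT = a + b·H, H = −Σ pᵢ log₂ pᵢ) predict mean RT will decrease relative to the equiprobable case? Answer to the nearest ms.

The RT saving is b·ΔH. Equiprobable H₀ = log₂(4) = 2.0000 bits; with the given probabilities H = 1.9037 bits.
b·(H₀ − H) = 70 × (2.0000 − 1.9037) = 6.74 ms.

7 ms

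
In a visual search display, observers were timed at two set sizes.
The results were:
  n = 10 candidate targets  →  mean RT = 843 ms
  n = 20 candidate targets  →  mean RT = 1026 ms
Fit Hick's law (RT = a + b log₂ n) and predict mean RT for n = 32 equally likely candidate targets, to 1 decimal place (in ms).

Solve the two-equation system in a and b:
  b = (1026 − 843) / (log₂ 20 − log₂ 10) = 183 / (4.3219 − 3.3219) = 183.000 ms/bit
  a = 843 − 183.000 × 3.3219 = 235.087 ms
Then RT(32) = 235.087 + 183.000 × log₂ 32 = 235.087 + 183.000 × 5 ≈ 1150.087 ms.

1150.1 ms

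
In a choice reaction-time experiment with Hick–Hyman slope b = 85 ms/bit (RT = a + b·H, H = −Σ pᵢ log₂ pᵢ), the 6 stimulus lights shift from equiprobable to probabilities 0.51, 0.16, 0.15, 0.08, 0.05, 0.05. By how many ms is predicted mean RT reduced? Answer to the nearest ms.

45 ms

Equiprobable entropy H₀ = log₂ 6 = 2.5850 bits.
Skewed entropy H = −Σ pᵢ log₂ pᵢ = 2.0527 bits.
ΔRT = b·(H₀ − H) = 85 × 0.5323 = 45.24 ms.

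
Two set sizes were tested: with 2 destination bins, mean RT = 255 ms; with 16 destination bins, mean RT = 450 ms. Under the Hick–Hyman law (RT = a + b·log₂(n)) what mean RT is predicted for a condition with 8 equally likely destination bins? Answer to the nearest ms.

385 ms

Solve the two-equation system in a and b:
  b = (450 − 255) / (log₂ 16 − log₂ 2) = 195 / (4 − 1) = 65 ms/bit
  a = 255 − 65 × 1 = 190 ms
Then RT(8) = 190 + 65 × log₂ 8 = 190 + 65 × 3 ≈ 385.000 ms.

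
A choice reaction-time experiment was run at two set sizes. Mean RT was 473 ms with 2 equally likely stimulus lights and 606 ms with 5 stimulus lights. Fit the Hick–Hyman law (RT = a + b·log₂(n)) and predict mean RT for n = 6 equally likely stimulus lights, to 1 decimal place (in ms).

RT is linear in log₂ n, so two points fix the line:
  b = (606 − 473) / (log₂ 5 − log₂ 2) = 133 / (2.3219 − 1) = 100.611 ms/bit
  a = 473 − 100.611 × 1 = 372.389 ms
Then RT(6) = 372.389 + 100.611 × log₂ 6 = 372.389 + 100.611 × 2.5850 ≈ 632.464 ms.

632.5 ms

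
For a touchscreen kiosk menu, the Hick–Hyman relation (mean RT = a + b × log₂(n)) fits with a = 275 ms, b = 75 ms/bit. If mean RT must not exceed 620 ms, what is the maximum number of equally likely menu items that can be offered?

75·log₂ n ≤ 620 − 275 = 345, giving log₂ n ≤ 4.6000 and n ≤ 24.251. The largest whole number is 24.

24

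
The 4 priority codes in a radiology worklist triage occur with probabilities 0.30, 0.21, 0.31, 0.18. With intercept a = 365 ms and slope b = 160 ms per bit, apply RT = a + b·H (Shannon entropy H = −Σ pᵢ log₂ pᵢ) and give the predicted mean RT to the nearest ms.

Entropy contributions −pᵢ log₂ pᵢ: 0.5211, 0.4728, 0.5238, 0.4453; sum H = 1.9630 bits.
RT = a + bH = 365 + 160·1.9630 = 679.08 ms.

679 ms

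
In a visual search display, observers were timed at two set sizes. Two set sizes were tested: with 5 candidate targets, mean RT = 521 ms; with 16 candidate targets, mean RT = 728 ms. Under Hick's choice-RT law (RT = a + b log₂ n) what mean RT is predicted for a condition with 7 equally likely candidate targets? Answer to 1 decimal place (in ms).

With log₂ n on the abscissa the relation is linear; from the two conditions:
  b = (728 − 521) / (log₂ 16 − log₂ 5) = 207 / (4 − 2.3219) = 123.356 ms/bit
  a = 521 − 123.356 × 2.3219 = 234.577 ms
Then RT(7) = 234.577 + 123.356 × log₂ 7 = 234.577 + 123.356 × 2.8074 ≈ 580.880 ms.

580.9 ms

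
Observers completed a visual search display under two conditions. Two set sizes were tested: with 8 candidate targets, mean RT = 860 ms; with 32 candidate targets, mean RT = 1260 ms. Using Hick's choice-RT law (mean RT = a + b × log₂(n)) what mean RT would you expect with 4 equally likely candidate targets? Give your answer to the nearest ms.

RT is linear in log₂ n, so two points fix the line:
  b = (1260 − 860) / (log₂ 32 − log₂ 8) = 400 / (5 − 3) = 200 ms/bit
  a = 860 − 200 × 3 = 260 ms
Then RT(4) = 260 + 200 × log₂ 4 = 260 + 200 × 2 ≈ 660.000 ms.

660 ms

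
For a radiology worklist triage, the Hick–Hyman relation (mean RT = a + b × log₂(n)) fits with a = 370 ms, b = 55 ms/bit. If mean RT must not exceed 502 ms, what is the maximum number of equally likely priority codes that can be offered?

55·log₂ n ≤ 502 − 370 = 132, giving log₂ n ≤ 2.4000 and n ≤ 5.278. The largest whole number is 5.

5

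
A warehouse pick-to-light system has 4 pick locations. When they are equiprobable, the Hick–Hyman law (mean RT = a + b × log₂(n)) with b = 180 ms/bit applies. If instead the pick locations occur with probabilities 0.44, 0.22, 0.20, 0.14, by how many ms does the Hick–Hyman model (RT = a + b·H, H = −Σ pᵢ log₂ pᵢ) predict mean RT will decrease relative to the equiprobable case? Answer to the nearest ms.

25 ms

Equiprobable entropy H₀ = log₂ 4 = 2.0000 bits.
Skewed entropy H = −Σ pᵢ log₂ pᵢ = 1.8632 bits.
ΔRT = b·(H₀ − H) = 180 × 0.1368 = 24.62 ms.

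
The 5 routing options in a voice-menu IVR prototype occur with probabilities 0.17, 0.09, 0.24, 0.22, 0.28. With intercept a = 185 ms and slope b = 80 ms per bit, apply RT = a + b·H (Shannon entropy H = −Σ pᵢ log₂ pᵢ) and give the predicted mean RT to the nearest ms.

H = 0.17·log₂(1/0.17) + 0.09·log₂(1/0.09) + 0.24·log₂(1/0.24) + 0.22·log₂(1/0.22) + 0.28·log₂(1/0.28) = 2.2362 bits.
RT = 185 + 80 × 2.2362 = 363.89 ms.

364 ms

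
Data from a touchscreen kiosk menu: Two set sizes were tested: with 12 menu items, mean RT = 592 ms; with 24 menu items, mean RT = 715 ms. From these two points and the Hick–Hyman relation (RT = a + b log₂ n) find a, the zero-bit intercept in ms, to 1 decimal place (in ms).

151.0 ms

b = (RT₂ − RT₁)/(log₂ n₂ − log₂ n₁) = (715 − 592)/(4.5850 − 3.5850) = 123.000 ms/bit.
a = RT₁ − b·log₂ n₁ = 592 − 123.000 × 3.5850 = 151.050 ms.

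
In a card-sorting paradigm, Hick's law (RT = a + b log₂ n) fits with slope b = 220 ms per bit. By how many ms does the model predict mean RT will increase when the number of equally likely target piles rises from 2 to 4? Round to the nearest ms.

Only the slope matters, since a is common to both: ΔRT = b·log₂(n₂/n₁).
log₂(4) − log₂(2) = log₂(4/2) = log₂(2) = 1.
ΔRT = 220 × 1.0000 = 220.000 ms.

220 ms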